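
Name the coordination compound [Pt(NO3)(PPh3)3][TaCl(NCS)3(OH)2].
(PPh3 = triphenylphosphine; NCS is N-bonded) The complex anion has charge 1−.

nitratotris(triphenylphosphine)platinum(II) chlorodihydroxotriisothiocyanatotantalate(V)

The complex anion is given as 1−; its ligand charges sum to -6, so Ta = +5.
A 1:1 salt means the cation carries the equal and opposite charge, 1+.
Cation: ligand charges sum to -1; for the ion to be 1+, Pt = +2.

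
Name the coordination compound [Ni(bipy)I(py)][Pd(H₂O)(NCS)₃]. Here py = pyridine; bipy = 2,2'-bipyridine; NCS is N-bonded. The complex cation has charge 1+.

(2,2'-bipyridine)iodo(pyridine)nickel(II) aquatriisothiocyanatopalladate(II)

Both ions are complex: the cation is named first with the plain metal name, the anion second with the -ate form; each ion's ligands are alphabetised independently.
The complex cation is given as 1+; its ligand charges sum to -1, so Ni = +2.
A 1:1 salt means the anion carries the equal and opposite charge, 1−.
Anion: ligand charges sum to -3; for the ion to be 1−, Pd = +2.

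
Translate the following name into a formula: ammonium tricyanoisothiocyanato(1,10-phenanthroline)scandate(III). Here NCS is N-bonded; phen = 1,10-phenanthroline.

NH4[Sc(CN)3(NCS)(phen)]

Ligands: 1 isothiocyanato (NCS, -1), 3 cyano (CN, -1), 1 1,10-phenanthroline (phen, neutral). Ligand charge sum = -4.
With Sc in oxidation state +3, the complex ion is [Sc...]^1−.
Charge balance with ammonium (+1) requires 1 complex ion per 1 ammonium.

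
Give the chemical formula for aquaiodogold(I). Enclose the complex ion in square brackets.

Ligands: 1 aqua (H2O, neutral), 1 iodo (I, -1). Ligand charge sum = -1.
With Au in oxidation state +1, the complex ion is [Au...].

[Au(H2O)I]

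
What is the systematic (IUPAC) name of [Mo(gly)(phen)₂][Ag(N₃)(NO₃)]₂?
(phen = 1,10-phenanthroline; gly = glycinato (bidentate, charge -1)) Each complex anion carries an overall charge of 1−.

(glycinato)bis(1,10-phenanthroline)molybdenum(III) azidonitratoargentate(I)

The complex anion is given as 1−; its ligand charges sum to -2, so Ag = +1.
With 2 anions per cation, the cation must be 2×1 = 2+.
Cation: ligand charges sum to -1; for the ion to be 2+, Mo = +3.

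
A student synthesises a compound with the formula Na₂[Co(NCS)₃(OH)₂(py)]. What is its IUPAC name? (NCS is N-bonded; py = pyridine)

The 2 sodium counter-ions carry a total charge of +2, so each complex ion is 2−.
Ligand charges: 3×isothiocyanato (-1 each), 1×pyridine (neutral), 2×hydroxo (-1 each); total -5. So Co + (-5) = 2−, giving Co = +3.
The complex ion is anionic, so cobalt takes the -ate form cobaltate(III).

sodium dihydroxotriisothiocyanato(pyridine)cobaltate(III)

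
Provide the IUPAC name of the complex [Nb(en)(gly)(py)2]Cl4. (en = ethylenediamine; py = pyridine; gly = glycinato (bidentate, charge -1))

The 4 chloride counter-ions carry a total charge of -4, so each complex ion is 4+.
Ligand charges: 1×ethylenediamine (neutral), 2×pyridine (neutral), 1×glycinato (-1 each); total -1. So Nb + (-1) = 4+, giving Nb = +5.
Ligands are named alphabetically: ethylenediamine before glycinato before pyridine.

(ethylenediamine)(glycinato)bis(pyridine)niobium(V) chloride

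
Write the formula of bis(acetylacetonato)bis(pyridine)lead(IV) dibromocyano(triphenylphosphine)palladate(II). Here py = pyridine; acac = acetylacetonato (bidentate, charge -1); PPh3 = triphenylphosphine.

[Pb(acac)2(py)2][PdBr2(CN)(PPh3)]2

Cation [Pb…]: ligand charges -2, Pb(IV) ⇒ ion charge 2+.
Anion [Pd…]: ligand charges -3, Pd(II) ⇒ ion charge 1−.
One 2+ cation requires 2 of the 1− anion.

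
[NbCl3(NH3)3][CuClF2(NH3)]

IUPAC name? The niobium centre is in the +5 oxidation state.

triamminetrichloroniobium(V) amminechlorodifluorocuprate(I)

Both ions are complex: the cation is named first with the plain metal name, the anion second with the -ate form; each ion's ligands are alphabetised independently.
Nb is given as +5; the cation's ligand charges sum to -3, so the complex cation is 2+.
A 1:1 salt means the anion carries the equal and opposite charge, 2−.
Anion: ligand charges sum to -3; for the ion to be 2−, Cu = +1.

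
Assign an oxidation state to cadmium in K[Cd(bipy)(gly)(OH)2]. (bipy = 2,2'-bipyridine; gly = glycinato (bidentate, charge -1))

+2

1 potassium outside the brackets (+1 each) → the complex ion is 1−.
Ligand charges: 1×bipy neutral; 1×gly = -1; 2×OH = -2; sum -3.
Cd + (-3) = 1− ⇒ Cd is +2.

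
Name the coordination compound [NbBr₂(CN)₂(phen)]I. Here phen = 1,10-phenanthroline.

dibromodicyano(1,10-phenanthroline)niobium(V) iodide

The 1 iodide counter-ion carries a total charge of -1, so each complex ion is 1+.
Ligand charges: 2×bromo (-1 each), 1×1,10-phenanthroline (neutral), 2×cyano (-1 each); total -4. So Nb + (-4) = 1+, giving Nb = +5.
Ligands are named alphabetically: bromo before cyano before phenanthroline.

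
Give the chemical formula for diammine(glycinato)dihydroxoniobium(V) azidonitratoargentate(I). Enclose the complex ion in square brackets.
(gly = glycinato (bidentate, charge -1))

[Nb(gly)(NH3)2(OH)2][Ag(N3)(NO3)]2

Cation [Nb…]: ligand charges -3, Nb(V) ⇒ ion charge 2+.
Anion [Ag…]: ligand charges -2, Ag(I) ⇒ ion charge 1−.
One 2+ cation requires 2 of the 1− anion.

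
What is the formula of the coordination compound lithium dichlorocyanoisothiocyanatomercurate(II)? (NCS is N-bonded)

Ligands: 1 cyano (CN, -1), 1 isothiocyanato (NCS, -1), 2 chloro (Cl, -1). Ligand charge sum = -4.
With Hg in oxidation state +2, the complex ion is [Hg...]^2−.
Charge balance with lithium (+1) requires 1 complex ion per 2 lithium.

Li2[HgCl2(CN)(NCS)]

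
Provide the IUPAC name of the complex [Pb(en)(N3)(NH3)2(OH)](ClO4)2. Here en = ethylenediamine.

The 2 perchlorate counter-ions carry a total charge of -2, so each complex ion is 2+.
Ligand charges: 1×azido (-1 each), 1×ethylenediamine (neutral), 1×hydroxo (-1 each), 2×ammine (neutral); total -2. So Pb + (-2) = 2+, giving Pb = +4.
Ligands are named alphabetically: ammine before azido before ethylenediamine before hydroxo.

diammineazido(ethylenediamine)hydroxolead(IV) perchlorate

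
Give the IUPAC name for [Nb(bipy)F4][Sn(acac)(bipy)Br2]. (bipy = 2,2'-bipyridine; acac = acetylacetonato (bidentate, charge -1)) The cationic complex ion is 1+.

(2,2'-bipyridine)tetrafluoroniobium(V) (acetylacetonato)(2,2'-bipyridine)dibromostannate(II)

Both ions are complex: the cation is named first with the plain metal name, the anion second with the -ate form; each ion's ligands are alphabetised independently.
The complex cation is given as 1+; its ligand charges sum to -4, so Nb = +5.
A 1:1 salt means the anion carries the equal and opposite charge, 1−.
Anion: ligand charges sum to -3; for the ion to be 1−, Sn = +2.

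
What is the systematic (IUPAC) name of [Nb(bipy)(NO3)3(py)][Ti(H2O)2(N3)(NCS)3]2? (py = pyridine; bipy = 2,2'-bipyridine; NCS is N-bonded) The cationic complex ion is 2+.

(2,2'-bipyridine)trinitrato(pyridine)niobium(V) diaquaazidotriisothiocyanatotitanate(III)

Both ions are complex: the cation is named first with the plain metal name, the anion second with the -ate form; each ion's ligands are alphabetised independently.
The complex cation is given as 2+; its ligand charges sum to -3, so Nb = +5.
With 2 anions per cation, each anion must be 2/2 = 1−.
Anion: ligand charges sum to -4; for the ion to be 1−, Ti = +3.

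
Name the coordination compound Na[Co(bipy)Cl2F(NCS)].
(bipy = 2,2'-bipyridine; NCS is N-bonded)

The 1 sodium counter-ion carries a total charge of +1, so each complex ion is 1−.
Ligand charges: 1×2,2'-bipyridine (neutral), 1×isothiocyanato (-1 each), 1×fluoro (-1 each), 2×chloro (-1 each); total -4. So Co + (-4) = 1−, giving Co = +3.
Ligands are named alphabetically: bipyridine before chloro before fluoro before isothiocyanato.
The complex ion is anionic, so cobalt takes the -ate form cobaltate(III).

sodium (2,2'-bipyridine)dichlorofluoroisothiocyanatocobaltate(III)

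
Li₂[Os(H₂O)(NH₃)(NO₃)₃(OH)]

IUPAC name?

The 2 lithium counter-ions carry a total charge of +2, so each complex ion is 2−.
Ligand charges: 1×hydroxo (-1 each), 1×ammine (neutral), 1×aqua (neutral), 3×nitrato (-1 each); total -4. So Os + (-4) = 2−, giving Os = +2.
The complex ion is anionic, so osmium takes the -ate form osmate(II).

lithium ammineaquahydroxotrinitratoosmate(II)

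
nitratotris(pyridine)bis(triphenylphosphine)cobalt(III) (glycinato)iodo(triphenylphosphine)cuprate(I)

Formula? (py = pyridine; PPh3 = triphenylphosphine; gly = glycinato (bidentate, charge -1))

[Co(NO3)(PPh3)2(py)3][Cu(gly)I(PPh3)]2

Cation [Co…]: ligand charges -1, Co(III) ⇒ ion charge 2+.
Anion [Cu…]: ligand charges -2, Cu(I) ⇒ ion charge 1−.
One 2+ cation requires 2 of the 1− anion.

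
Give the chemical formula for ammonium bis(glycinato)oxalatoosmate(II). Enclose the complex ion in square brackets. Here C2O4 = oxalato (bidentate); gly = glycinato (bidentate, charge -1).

(NH4)2[Os(C2O4)(gly)2]

Ligands: 1 oxalato (C2O4, -2), 2 glycinato (gly, -1). Ligand charge sum = -4.
With Os in oxidation state +2, the complex ion is [Os...]^2−.
Charge balance with ammonium (+1) requires 1 complex ion per 2 ammonium.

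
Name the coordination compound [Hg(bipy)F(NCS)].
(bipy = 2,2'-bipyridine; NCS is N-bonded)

There is no counter-ion, so the complex is neutral overall.
Ligand charges: 1×fluoro (-1 each), 1×2,2'-bipyridine (neutral), 1×isothiocyanato (-1 each); total -2. So Hg + (-2) = 0, giving Hg = +2.
Ligands are named alphabetically: bipyridine before fluoro before isothiocyanato.

(2,2'-bipyridine)fluoroisothiocyanatomercury(II)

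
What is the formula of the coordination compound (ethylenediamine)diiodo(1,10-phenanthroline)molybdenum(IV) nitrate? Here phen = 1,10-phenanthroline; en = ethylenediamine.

Ligands: 2 iodo (I, -1), 1 1,10-phenanthroline (phen, neutral), 1 ethylenediamine (en, neutral). Ligand charge sum = -2.
With Mo in oxidation state +4, the complex ion is [Mo...]^2+.
Charge balance with nitrate (-1) requires 1 complex ion per 2 nitrate.

[Mo(en)I2(phen)](NO3)2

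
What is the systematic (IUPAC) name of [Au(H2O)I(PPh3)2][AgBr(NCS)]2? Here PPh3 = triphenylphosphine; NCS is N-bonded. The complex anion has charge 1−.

aquaiodobis(triphenylphosphine)gold(III) bromoisothiocyanatoargentate(I)

Both ions are complex: the cation is named first with the plain metal name, the anion second with the -ate form; each ion's ligands are alphabetised independently.
The complex anion is given as 1−; its ligand charges sum to -2, so Ag = +1.
With 2 anions per cation, the cation must be 2×1 = 2+.
Cation: ligand charges sum to -1; for the ion to be 2+, Au = +3.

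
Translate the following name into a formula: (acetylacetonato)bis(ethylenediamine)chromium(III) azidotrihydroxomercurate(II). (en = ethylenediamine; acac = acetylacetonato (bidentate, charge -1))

Cation [Cr…]: ligand charges -1, Cr(III) ⇒ ion charge 2+.
Anion [Hg…]: ligand charges -4, Hg(II) ⇒ ion charge 2−.
One 2+ cation balances one 2− anion.

[Cr(acac)(en)2][Hg(N3)(OH)3]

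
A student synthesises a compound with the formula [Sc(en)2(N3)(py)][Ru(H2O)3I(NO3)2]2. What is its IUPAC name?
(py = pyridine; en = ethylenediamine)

azidobis(ethylenediamine)(pyridine)scandium(III) triaquaiododinitratoruthenate(II)

Both ions are complex: the cation is named first with the plain metal name, the anion second with the -ate form; each ion's ligands are alphabetised independently.
Scandium is always +3 in its complexes; the cation's ligand charges sum to -1, so the complex cation is 2+.
With 2 anions per cation, each anion must be 2/2 = 1−.
Anion: ligand charges sum to -3; for the ion to be 1−, Ru = +2.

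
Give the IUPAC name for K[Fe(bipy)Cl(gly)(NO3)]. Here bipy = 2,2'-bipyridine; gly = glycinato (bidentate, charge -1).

potassium (2,2'-bipyridine)chloro(glycinato)nitratoferrate(II)

The 1 potassium counter-ion carries a total charge of +1, so each complex ion is 1−.
Ligand charges: 1×chloro (-1 each), 1×2,2'-bipyridine (neutral), 1×glycinato (-1 each), 1×nitrato (-1 each); total -3. So Fe + (-3) = 1−, giving Fe = +2.
Ligands are named alphabetically: bipyridine before chloro before glycinato before nitrato.
The complex ion is anionic, so iron takes the -ate form ferrate(II).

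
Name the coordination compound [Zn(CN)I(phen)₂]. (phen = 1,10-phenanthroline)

cyanoiodobis(1,10-phenanthroline)zinc(II)

There is no counter-ion, so the complex is neutral overall.
Ligand charges: 2×1,10-phenanthroline (neutral), 1×cyano (-1 each), 1×iodo (-1 each); total -2. So Zn + (-2) = 0, giving Zn = +2.
Ligands are named alphabetically: cyano before iodo before phenanthroline.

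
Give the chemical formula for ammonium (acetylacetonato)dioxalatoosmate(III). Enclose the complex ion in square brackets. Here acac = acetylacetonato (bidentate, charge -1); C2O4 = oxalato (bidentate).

(NH4)2[Os(acac)(C2O4)2]

Ligands: 1 acetylacetonato (acac, -1), 2 oxalato (C2O4, -2). Ligand charge sum = -5.
Charge balance with ammonium (+1) requires 1 complex ion per 2 ammonium.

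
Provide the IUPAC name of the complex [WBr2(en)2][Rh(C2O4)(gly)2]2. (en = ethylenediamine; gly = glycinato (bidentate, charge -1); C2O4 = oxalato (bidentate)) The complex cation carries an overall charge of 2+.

dibromobis(ethylenediamine)tungsten(IV) bis(glycinato)oxalatorhodate(III)

The complex cation is given as 2+; its ligand charges sum to -2, so W = +4.
With 2 anions per cation, each anion must be 2/2 = 1−.
Anion: ligand charges sum to -4; for the ion to be 1−, Rh = +3.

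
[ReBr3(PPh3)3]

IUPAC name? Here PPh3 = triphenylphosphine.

tribromotris(triphenylphosphine)rhenium(III)

There is no counter-ion, so the complex is neutral overall.
Ligand charges: 3×bromo (-1 each), 3×triphenylphosphine (neutral); total -3. So Re + (-3) = 0, giving Re = +3.
Ligands are named alphabetically: bromo before triphenylphosphine.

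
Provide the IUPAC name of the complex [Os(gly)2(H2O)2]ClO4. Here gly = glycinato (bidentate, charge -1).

diaquabis(glycinato)osmium(III) perchlorate

The 1 perchlorate counter-ion carries a total charge of -1, so each complex ion is 1+.
Ligand charges: 2×glycinato (-1 each), 2×aqua (neutral); total -2. So Os + (-2) = 1+, giving Os = +3.
Ligands are named alphabetically: aqua before glycinato.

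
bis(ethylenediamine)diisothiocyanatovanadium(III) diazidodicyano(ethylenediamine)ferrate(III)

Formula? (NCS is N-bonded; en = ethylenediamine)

[V(en)2(NCS)2][Fe(CN)2(en)(N3)2]

Cation [V…]: ligand charges -2, V(III) ⇒ ion charge 1+.
Anion [Fe…]: ligand charges -4, Fe(III) ⇒ ion charge 1−.
One 1+ cation balances one 1− anion.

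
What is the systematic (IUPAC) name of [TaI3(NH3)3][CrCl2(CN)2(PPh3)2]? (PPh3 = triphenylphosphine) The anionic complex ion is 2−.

Both ions are complex: the cation is named first with the plain metal name, the anion second with the -ate form; each ion's ligands are alphabetised independently.
The complex anion is given as 2−; its ligand charges sum to -4, so Cr = +2.
A 1:1 salt means the cation carries the equal and opposite charge, 2+.
Cation: ligand charges sum to -3; for the ion to be 2+, Ta = +5.

triamminetriiodotantalum(V) dichlorodicyanobis(triphenylphosphine)chromate(II)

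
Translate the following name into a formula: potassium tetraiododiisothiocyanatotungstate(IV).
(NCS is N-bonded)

Ligands: 2 isothiocyanato (NCS, -1), 4 iodo (I, -1). Ligand charge sum = -6.
Charge balance with potassium (+1) requires 1 complex ion per 2 potassium.

K2[WI4(NCS)2]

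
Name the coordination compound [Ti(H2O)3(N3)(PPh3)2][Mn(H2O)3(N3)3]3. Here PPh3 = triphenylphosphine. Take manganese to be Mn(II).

triaquaazidobis(triphenylphosphine)titanium(IV) triaquatriazidomanganate(II)

Both ions are complex: the cation is named first with the plain metal name, the anion second with the -ate form; each ion's ligands are alphabetised independently.
Mn is given as +2; the anion's ligand charges sum to -3, so the complex anion is 1−.
With 3 anions per cation, the cation must be 3×1 = 3+.
Cation: ligand charges sum to -1; for the ion to be 3+, Ti = +4.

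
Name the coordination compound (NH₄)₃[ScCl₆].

The 3 ammonium counter-ions carry a total charge of +3, so each complex ion is 3−.
Ligand charges: 6×chloro (-1 each); total -6. So Sc + (-6) = 3−, giving Sc = +3.
The complex ion is anionic, so scandium takes the -ate form scandate(III).

ammonium hexachloroscandate(III)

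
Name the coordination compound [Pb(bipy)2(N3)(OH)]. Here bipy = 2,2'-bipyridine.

azidobis(2,2'-bipyridine)hydroxolead(II)

There is no counter-ion, so the complex is neutral overall.
Ligand charges: 1×azido (-1 each), 1×hydroxo (-1 each), 2×2,2'-bipyridine (neutral); total -2. So Pb + (-2) = 0, giving Pb = +2.
Ligands are named alphabetically: azido before bipyridine before hydroxo.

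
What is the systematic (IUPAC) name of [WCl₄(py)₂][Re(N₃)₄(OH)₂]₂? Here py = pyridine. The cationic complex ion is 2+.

The complex cation is given as 2+; its ligand charges sum to -4, so W = +6.
With 2 anions per cation, each anion must be 2/2 = 1−.
Anion: ligand charges sum to -6; for the ion to be 1−, Re = +5.

tetrachlorobis(pyridine)tungsten(VI) tetraazidodihydroxorhenate(V)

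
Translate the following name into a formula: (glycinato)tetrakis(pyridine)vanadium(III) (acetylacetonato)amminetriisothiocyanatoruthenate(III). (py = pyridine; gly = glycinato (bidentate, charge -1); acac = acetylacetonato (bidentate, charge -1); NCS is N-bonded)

Cation [V…]: ligand charges -1, V(III) ⇒ ion charge 2+.
Anion [Ru…]: ligand charges -4, Ru(III) ⇒ ion charge 1−.
One 2+ cation requires 2 of the 1− anion.

[V(gly)(py)4][Ru(acac)(NCS)3(NH3)]2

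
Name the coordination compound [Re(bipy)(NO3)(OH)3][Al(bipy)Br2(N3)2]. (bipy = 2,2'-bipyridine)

Both ions are complex: the cation is named first with the plain metal name, the anion second with the -ate form; each ion's ligands are alphabetised independently.
Aluminium is always +3 in its complexes; the anion's ligand charges sum to -4, so the complex anion is 1−.
A 1:1 salt means the cation carries the equal and opposite charge, 1+.
Cation: ligand charges sum to -4; for the ion to be 1+, Re = +5.

(2,2'-bipyridine)trihydroxonitratorhenium(V) diazido(2,2'-bipyridine)dibromoaluminate(III)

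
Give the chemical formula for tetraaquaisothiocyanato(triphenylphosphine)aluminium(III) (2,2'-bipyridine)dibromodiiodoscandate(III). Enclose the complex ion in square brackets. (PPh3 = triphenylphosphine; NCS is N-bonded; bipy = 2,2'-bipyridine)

Cation [Al…]: ligand charges -1, Al(III) ⇒ ion charge 2+.
Anion [Sc…]: ligand charges -4, Sc(III) ⇒ ion charge 1−.

[Al(H2O)4(NCS)(PPh3)][Sc(bipy)Br2I2]2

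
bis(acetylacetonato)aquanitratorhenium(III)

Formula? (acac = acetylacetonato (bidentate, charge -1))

[Re(acac)2(H2O)(NO3)]

Ligands: 2 acetylacetonato (acac, -1), 1 nitrato (NO3, -1), 1 aqua (H2O, neutral). Ligand charge sum = -3.
With Re in oxidation state +3, the complex ion is [Re...].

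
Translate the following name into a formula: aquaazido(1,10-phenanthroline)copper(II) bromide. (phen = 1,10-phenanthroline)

Ligands: 1 aqua (H2O, neutral), 1 azido (N3, -1), 1 1,10-phenanthroline (phen, neutral). Ligand charge sum = -1.
With Cu in oxidation state +2, the complex ion is [Cu...]^1+.
Charge balance with bromide (-1) requires 1 complex ion per 1 bromide.

[Cu(H2O)(N3)(phen)]Br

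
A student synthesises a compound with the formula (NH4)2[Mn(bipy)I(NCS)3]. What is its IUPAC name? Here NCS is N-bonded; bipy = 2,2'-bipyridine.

The 2 ammonium counter-ions carry a total charge of +2, so each complex ion is 2−.
Ligand charges: 1×iodo (-1 each), 3×isothiocyanato (-1 each), 1×2,2'-bipyridine (neutral); total -4. So Mn + (-4) = 2−, giving Mn = +2.
Ligands are named alphabetically: bipyridine before iodo before isothiocyanato.
The complex ion is anionic, so manganese takes the -ate form manganate(II).

ammonium (2,2'-bipyridine)iodotriisothiocyanatomanganate(II)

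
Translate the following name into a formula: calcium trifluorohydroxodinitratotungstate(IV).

Ligands: 1 hydroxo (OH, -1), 3 fluoro (F, -1), 2 nitrato (NO3, -1). Ligand charge sum = -6.
With W in oxidation state +4, the complex ion is [W...]^2−.
Charge balance with calcium (+2) requires 1 complex ion per 1 calcium.

Ca[WF3(NO3)2(OH)]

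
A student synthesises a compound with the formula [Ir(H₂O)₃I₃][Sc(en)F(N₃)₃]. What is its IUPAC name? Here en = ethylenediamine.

triaquatriiodoiridium(IV) triazido(ethylenediamine)fluoroscandate(III)

Both ions are complex: the cation is named first with the plain metal name, the anion second with the -ate form; each ion's ligands are alphabetised independently.
Scandium is always +3 in its complexes; the anion's ligand charges sum to -4, so the complex anion is 1−.
A 1:1 salt means the cation carries the equal and opposite charge, 1+.
Cation: ligand charges sum to -3; for the ion to be 1+, Ir = +4.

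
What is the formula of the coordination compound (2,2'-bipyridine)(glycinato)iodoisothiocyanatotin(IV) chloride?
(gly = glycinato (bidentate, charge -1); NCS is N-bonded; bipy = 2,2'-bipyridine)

Ligands: 1 iodo (I, -1), 1 glycinato (gly, -1), 1 isothiocyanato (NCS, -1), 1 2,2'-bipyridine (bipy, neutral). Ligand charge sum = -3.
With Sn in oxidation state +4, the complex ion is [Sn...]^1+.
Charge balance with chloride (-1) requires 1 complex ion per 1 chloride.

[Sn(bipy)(gly)I(NCS)]Cl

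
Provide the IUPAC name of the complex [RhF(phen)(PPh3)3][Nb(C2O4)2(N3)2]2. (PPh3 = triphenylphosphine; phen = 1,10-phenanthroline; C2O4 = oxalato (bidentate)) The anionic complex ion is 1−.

The complex anion is given as 1−; its ligand charges sum to -6, so Nb = +5.
With 2 anions per cation, the cation must be 2×1 = 2+.
Cation: ligand charges sum to -1; for the ion to be 2+, Rh = +3.

fluoro(1,10-phenanthroline)tris(triphenylphosphine)rhodium(III) diazidodioxalatoniobate(V)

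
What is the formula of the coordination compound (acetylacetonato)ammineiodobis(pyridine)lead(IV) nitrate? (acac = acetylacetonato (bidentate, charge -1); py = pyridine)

Ligands: 1 iodo (I, -1), 1 acetylacetonato (acac, -1), 1 ammine (NH3, neutral), 2 pyridine (py, neutral). Ligand charge sum = -2.
Charge balance with nitrate (-1) requires 1 complex ion per 2 nitrate.

[Pb(acac)I(NH3)(py)2](NO3)2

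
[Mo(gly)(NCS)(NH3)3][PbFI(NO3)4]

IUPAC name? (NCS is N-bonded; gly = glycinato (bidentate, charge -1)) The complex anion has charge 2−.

Both ions are complex: the cation is named first with the plain metal name, the anion second with the -ate form; each ion's ligands are alphabetised independently.
The complex anion is given as 2−; its ligand charges sum to -6, so Pb = +4.
A 1:1 salt means the cation carries the equal and opposite charge, 2+.
Cation: ligand charges sum to -2; for the ion to be 2+, Mo = +4.

triammine(glycinato)isothiocyanatomolybdenum(IV) fluoroiodotetranitratoplumbate(IV)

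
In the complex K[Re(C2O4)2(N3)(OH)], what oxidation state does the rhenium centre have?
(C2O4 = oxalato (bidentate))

+5

1 potassium outside the brackets (+1 each) → the complex ion is 1−.
Ligand charges: 1×N3 = -1; 1×OH = -1; 2×C2O4 = -4; sum -6.
Re + (-6) = 1− ⇒ Re is +5.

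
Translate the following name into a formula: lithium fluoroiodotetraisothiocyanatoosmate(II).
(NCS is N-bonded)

Li4[OsFI(NCS)4]

Ligands: 1 fluoro (F, -1), 4 isothiocyanato (NCS, -1), 1 iodo (I, -1). Ligand charge sum = -6.
Charge balance with lithium (+1) requires 1 complex ion per 4 lithium.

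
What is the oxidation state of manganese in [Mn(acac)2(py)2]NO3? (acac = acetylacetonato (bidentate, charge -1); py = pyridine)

+3

1 nitrate outside the brackets (-1 each) → the complex ion is 1+.
Ligand charges: 2×acac = -2; 2×py neutral; sum -2.
Mn + (-2) = 1+ ⇒ Mn is +3.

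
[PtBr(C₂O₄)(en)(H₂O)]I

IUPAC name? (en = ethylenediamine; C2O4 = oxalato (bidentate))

The 1 iodide counter-ion carries a total charge of -1, so each complex ion is 1+.
Ligand charges: 1×bromo (-1 each), 1×ethylenediamine (neutral), 1×oxalato (-2 each), 1×aqua (neutral); total -3. So Pt + (-3) = 1+, giving Pt = +4.
Ligands are named alphabetically: aqua before bromo before ethylenediamine before oxalato.

aquabromo(ethylenediamine)oxalatoplatinum(IV) iodide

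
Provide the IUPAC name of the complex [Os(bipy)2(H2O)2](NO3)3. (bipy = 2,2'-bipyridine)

diaquabis(2,2'-bipyridine)osmium(III) nitrate

The 3 nitrate counter-ions carry a total charge of -3, so each complex ion is 3+.
Ligand charges: 2×aqua (neutral), 2×2,2'-bipyridine (neutral); total 0. So Os + (0) = 3+, giving Os = +3.
Ligands are named alphabetically: aqua before bipyridine.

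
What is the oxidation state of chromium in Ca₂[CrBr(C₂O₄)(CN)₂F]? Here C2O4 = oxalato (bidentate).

+2

2 calcium outside the brackets (+2 each) → the complex ion is 4−.
Ligand charges: 2×CN = -2; 1×F = -1; 1×C2O4 = -2; 1×Br = -1; sum -6.
Cr + (-6) = 4− ⇒ Cr is +2.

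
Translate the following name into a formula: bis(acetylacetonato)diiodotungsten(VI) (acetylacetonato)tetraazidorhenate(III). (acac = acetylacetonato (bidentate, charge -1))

Cation [W…]: ligand charges -4, W(VI) ⇒ ion charge 2+.
Anion [Re…]: ligand charges -5, Re(III) ⇒ ion charge 2−.
One 2+ cation balances one 2− anion.

[W(acac)2I2][Re(acac)(N3)4]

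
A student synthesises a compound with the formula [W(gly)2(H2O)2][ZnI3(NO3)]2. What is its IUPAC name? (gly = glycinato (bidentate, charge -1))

Both ions are complex: the cation is named first with the plain metal name, the anion second with the -ate form; each ion's ligands are alphabetised independently.
Zinc is always +2 in its complexes; the anion's ligand charges sum to -4, so the complex anion is 2−.
With 2 anions per cation, the cation must be 2×2 = 4+.
Cation: ligand charges sum to -2; for the ion to be 4+, W = +6.

diaquabis(glycinato)tungsten(VI) triiodonitratozincate(II)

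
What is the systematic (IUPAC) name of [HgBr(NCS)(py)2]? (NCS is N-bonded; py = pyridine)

bromoisothiocyanatobis(pyridine)mercury(II)

There is no counter-ion, so the complex is neutral overall.
Ligand charges: 1×isothiocyanato (-1 each), 1×bromo (-1 each), 2×pyridine (neutral); total -2. So Hg + (-2) = 0, giving Hg = +2.
Ligands are named alphabetically: bromo before isothiocyanato before pyridine.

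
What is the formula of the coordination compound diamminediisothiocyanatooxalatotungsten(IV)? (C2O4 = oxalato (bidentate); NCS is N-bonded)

Ligands: 1 oxalato (C2O4, -2), 2 isothiocyanato (NCS, -1), 2 ammine (NH3, neutral). Ligand charge sum = -4.
With W in oxidation state +4, the complex ion is [W...].

[W(C2O4)(NCS)2(NH3)2]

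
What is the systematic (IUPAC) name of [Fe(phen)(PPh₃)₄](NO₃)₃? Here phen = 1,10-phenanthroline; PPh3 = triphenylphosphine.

The 3 nitrate counter-ions carry a total charge of -3, so each complex ion is 3+.
Ligand charges: 1×1,10-phenanthroline (neutral), 4×triphenylphosphine (neutral); total 0. So Fe + (0) = 3+, giving Fe = +3.
Ligands are named alphabetically: phenanthroline before triphenylphosphine.

(1,10-phenanthroline)tetrakis(triphenylphosphine)iron(III) nitrate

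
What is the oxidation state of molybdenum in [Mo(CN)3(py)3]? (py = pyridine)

+3

No counter-ion: the bracketed complex is neutral.
Ligand charges: 3×CN = -3; 3×py neutral; sum -3.
Mo + (-3) = 0 ⇒ Mo is +3.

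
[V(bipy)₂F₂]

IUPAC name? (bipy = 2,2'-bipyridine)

bis(2,2'-bipyridine)difluorovanadium(II)

There is no counter-ion, so the complex is neutral overall.
Ligand charges: 2×2,2'-bipyridine (neutral), 2×fluoro (-1 each); total -2. So V + (-2) = 0, giving V = +2.
Ligands are named alphabetically: bipyridine before fluoro.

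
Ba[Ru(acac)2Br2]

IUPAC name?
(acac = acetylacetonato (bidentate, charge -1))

The 1 barium counter-ion carries a total charge of +2, so each complex ion is 2−.
Ligand charges: 2×acetylacetonato (-1 each), 2×bromo (-1 each); total -4. So Ru + (-4) = 2−, giving Ru = +2.
Ligands are named alphabetically: acetylacetonato before bromo.
The complex ion is anionic, so ruthenium takes the -ate form ruthenate(II).

barium bis(acetylacetonato)dibromoruthenate(II)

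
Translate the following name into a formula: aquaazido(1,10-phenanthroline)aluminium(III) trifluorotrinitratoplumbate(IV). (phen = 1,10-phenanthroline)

Cation [Al…]: ligand charges -1, Al(III) ⇒ ion charge 2+.
Anion [Pb…]: ligand charges -6, Pb(IV) ⇒ ion charge 2−.

[Al(H2O)(N3)(phen)][PbF3(NO3)3]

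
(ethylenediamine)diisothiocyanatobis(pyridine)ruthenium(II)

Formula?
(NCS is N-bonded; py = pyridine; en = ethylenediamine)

[Ru(en)(NCS)2(py)2]

Ligands: 2 isothiocyanato (NCS, -1), 2 pyridine (py, neutral), 1 ethylenediamine (en, neutral). Ligand charge sum = -2.
With Ru in oxidation state +2, the complex ion is [Ru...].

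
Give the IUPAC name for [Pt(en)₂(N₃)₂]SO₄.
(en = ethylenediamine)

diazidobis(ethylenediamine)platinum(IV) sulfate

The 1 sulfate counter-ion carries a total charge of -2, so each complex ion is 2+.
Ligand charges: 2×ethylenediamine (neutral), 2×azido (-1 each); total -2. So Pt + (-2) = 2+, giving Pt = +4.
Ligands are named alphabetically: azido before ethylenediamine.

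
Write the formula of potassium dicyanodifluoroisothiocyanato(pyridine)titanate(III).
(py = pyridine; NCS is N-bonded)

Ligands: 1 pyridine (py, neutral), 2 cyano (CN, -1), 2 fluoro (F, -1), 1 isothiocyanato (NCS, -1). Ligand charge sum = -5.
Charge balance with potassium (+1) requires 1 complex ion per 2 potassium.

K2[Ti(CN)2F2(NCS)(py)]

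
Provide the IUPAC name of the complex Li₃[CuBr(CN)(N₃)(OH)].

lithium azidobromocyanohydroxocuprate(I)

The 3 lithium counter-ions carry a total charge of +3, so each complex ion is 3−.
Ligand charges: 1×cyano (-1 each), 1×azido (-1 each), 1×hydroxo (-1 each), 1×bromo (-1 each); total -4. So Cu + (-4) = 3−, giving Cu = +1.
Ligands are named alphabetically: azido before bromo before cyano before hydroxo.
The complex ion is anionic, so copper takes the -ate form cuprate(I).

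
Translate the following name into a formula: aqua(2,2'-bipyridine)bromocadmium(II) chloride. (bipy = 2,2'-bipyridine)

Ligands: 1 bromo (Br, -1), 1 2,2'-bipyridine (bipy, neutral), 1 aqua (H2O, neutral). Ligand charge sum = -1.
Charge balance with chloride (-1) requires 1 complex ion per 1 chloride.

[Cd(bipy)Br(H2O)]Cl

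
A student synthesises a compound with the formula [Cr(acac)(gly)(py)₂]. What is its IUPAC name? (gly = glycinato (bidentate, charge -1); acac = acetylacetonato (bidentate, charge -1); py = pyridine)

(acetylacetonato)(glycinato)bis(pyridine)chromium(II)

There is no counter-ion, so the complex is neutral overall.
Ligand charges: 1×glycinato (-1 each), 1×acetylacetonato (-1 each), 2×pyridine (neutral); total -2. So Cr + (-2) = 0, giving Cr = +2.
Ligands are named alphabetically: acetylacetonato before glycinato before pyridine.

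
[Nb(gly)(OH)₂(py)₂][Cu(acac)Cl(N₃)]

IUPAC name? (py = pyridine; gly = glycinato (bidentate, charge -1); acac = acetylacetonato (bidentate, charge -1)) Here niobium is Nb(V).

(glycinato)dihydroxobis(pyridine)niobium(V) (acetylacetonato)azidochlorocuprate(I)

Both ions are complex: the cation is named first with the plain metal name, the anion second with the -ate form; each ion's ligands are alphabetised independently.
Nb is given as +5; the cation's ligand charges sum to -3, so the complex cation is 2+.
A 1:1 salt means the anion carries the equal and opposite charge, 2−.
Anion: ligand charges sum to -3; for the ion to be 2−, Cu = +1.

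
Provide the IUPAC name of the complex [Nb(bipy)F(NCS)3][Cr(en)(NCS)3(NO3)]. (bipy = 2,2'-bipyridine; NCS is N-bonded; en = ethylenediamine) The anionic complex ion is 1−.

Both ions are complex: the cation is named first with the plain metal name, the anion second with the -ate form; each ion's ligands are alphabetised independently.
The complex anion is given as 1−; its ligand charges sum to -4, so Cr = +3.
A 1:1 salt means the cation carries the equal and opposite charge, 1+.
Cation: ligand charges sum to -4; for the ion to be 1+, Nb = +5.

(2,2'-bipyridine)fluorotriisothiocyanatoniobium(V) (ethylenediamine)triisothiocyanatonitratochromate(III)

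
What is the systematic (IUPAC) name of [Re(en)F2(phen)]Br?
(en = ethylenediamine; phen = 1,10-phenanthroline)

The 1 bromide counter-ion carries a total charge of -1, so each complex ion is 1+.
Ligand charges: 1×ethylenediamine (neutral), 2×fluoro (-1 each), 1×1,10-phenanthroline (neutral); total -2. So Re + (-2) = 1+, giving Re = +3.
Ligands are named alphabetically: ethylenediamine before fluoro before phenanthroline.

(ethylenediamine)difluoro(1,10-phenanthroline)rhenium(III) bromide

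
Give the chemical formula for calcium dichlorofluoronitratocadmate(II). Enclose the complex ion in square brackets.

Ca[CdCl2F(NO3)]

Ligands: 2 chloro (Cl, -1), 1 fluoro (F, -1), 1 nitrato (NO3, -1). Ligand charge sum = -4.
Charge balance with calcium (+2) requires 1 complex ion per 1 calcium.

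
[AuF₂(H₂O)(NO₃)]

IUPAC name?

aquadifluoronitratogold(III)

There is no counter-ion, so the complex is neutral overall.
Ligand charges: 2×fluoro (-1 each), 1×aqua (neutral), 1×nitrato (-1 each); total -3. So Au + (-3) = 0, giving Au = +3.
Ligands are named alphabetically: aqua before fluoro before nitrato.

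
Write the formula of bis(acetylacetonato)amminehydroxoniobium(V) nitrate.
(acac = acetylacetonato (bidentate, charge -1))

Ligands: 2 acetylacetonato (acac, -1), 1 ammine (NH3, neutral), 1 hydroxo (OH, -1). Ligand charge sum = -3.
With Nb in oxidation state +5, the complex ion is [Nb...]^2+.
Charge balance with nitrate (-1) requires 1 complex ion per 2 nitrate.

[Nb(acac)2(NH3)(OH)](NO3)2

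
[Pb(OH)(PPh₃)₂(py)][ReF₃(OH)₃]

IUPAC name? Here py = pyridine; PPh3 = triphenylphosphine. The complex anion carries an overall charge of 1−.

Both ions are complex: the cation is named first with the plain metal name, the anion second with the -ate form; each ion's ligands are alphabetised independently.
The complex anion is given as 1−; its ligand charges sum to -6, so Re = +5.
A 1:1 salt means the cation carries the equal and opposite charge, 1+.
Cation: ligand charges sum to -1; for the ion to be 1+, Pb = +2.

hydroxo(pyridine)bis(triphenylphosphine)lead(II) trifluorotrihydroxorhenate(V)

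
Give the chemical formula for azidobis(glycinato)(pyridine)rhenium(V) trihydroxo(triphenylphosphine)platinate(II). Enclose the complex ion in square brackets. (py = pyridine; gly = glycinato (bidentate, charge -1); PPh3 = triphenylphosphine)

[Re(gly)2(N3)(py)][Pt(OH)3(PPh3)]2

Cation [Re…]: ligand charges -3, Re(V) ⇒ ion charge 2+.
Anion [Pt…]: ligand charges -3, Pt(II) ⇒ ion charge 1−.
One 2+ cation requires 2 of the 1− anion.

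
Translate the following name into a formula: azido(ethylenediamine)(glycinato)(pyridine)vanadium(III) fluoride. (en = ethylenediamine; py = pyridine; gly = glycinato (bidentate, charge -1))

[V(en)(gly)(N3)(py)]F

Ligands: 1 ethylenediamine (en, neutral), 1 pyridine (py, neutral), 1 glycinato (gly, -1), 1 azido (N3, -1). Ligand charge sum = -2.
With V in oxidation state +3, the complex ion is [V...]^1+.
Charge balance with fluoride (-1) requires 1 complex ion per 1 fluoride.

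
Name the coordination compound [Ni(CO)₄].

There is no counter-ion, so the complex is neutral overall.
Ligand charges: 4×carbonyl (neutral); total 0. So Ni + (0) = 0, giving Ni = 0.

tetracarbonylnickel(0)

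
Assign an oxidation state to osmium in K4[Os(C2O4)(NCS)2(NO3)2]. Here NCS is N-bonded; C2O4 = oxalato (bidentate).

4 potassium outside the brackets (+1 each) → the complex ion is 4−.
Ligand charges: 2×NCS = -2; 1×C2O4 = -2; 2×NO3 = -2; sum -6.
Os + (-6) = 4− ⇒ Os is +2.

+2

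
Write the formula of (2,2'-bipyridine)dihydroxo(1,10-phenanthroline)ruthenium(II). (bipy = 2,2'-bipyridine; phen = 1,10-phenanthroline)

Ligands: 1 2,2'-bipyridine (bipy, neutral), 2 hydroxo (OH, -1), 1 1,10-phenanthroline (phen, neutral). Ligand charge sum = -2.
With Ru in oxidation state +2, the complex ion is [Ru...].

[Ru(bipy)(OH)2(phen)]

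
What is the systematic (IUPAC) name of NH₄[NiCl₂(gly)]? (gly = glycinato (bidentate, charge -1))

ammonium dichloro(glycinato)nickelate(II)

The 1 ammonium counter-ion carries a total charge of +1, so each complex ion is 1−.
Ligand charges: 2×chloro (-1 each), 1×glycinato (-1 each); total -3. So Ni + (-3) = 1−, giving Ni = +2.
The complex ion is anionic, so nickel takes the -ate form nickelate(II).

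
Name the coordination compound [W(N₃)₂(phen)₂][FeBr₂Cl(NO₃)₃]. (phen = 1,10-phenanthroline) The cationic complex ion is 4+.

Both ions are complex: the cation is named first with the plain metal name, the anion second with the -ate form; each ion's ligands are alphabetised independently.
The complex cation is given as 4+; its ligand charges sum to -2, so W = +6.
A 1:1 salt means the anion carries the equal and opposite charge, 4−.
Anion: ligand charges sum to -6; for the ion to be 4−, Fe = +2.

diazidobis(1,10-phenanthroline)tungsten(VI) dibromochlorotrinitratoferrate(II)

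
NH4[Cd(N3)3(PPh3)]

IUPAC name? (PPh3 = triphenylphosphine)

The 1 ammonium counter-ion carries a total charge of +1, so each complex ion is 1−.
Ligand charges: 3×azido (-1 each), 1×triphenylphosphine (neutral); total -3. So Cd + (-3) = 1−, giving Cd = +2.
The complex ion is anionic, so cadmium takes the -ate form cadmate(II).

ammonium triazido(triphenylphosphine)cadmate(II)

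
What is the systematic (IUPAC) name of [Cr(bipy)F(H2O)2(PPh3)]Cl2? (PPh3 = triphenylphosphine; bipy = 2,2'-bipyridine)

The 2 chloride counter-ions carry a total charge of -2, so each complex ion is 2+.
Ligand charges: 1×triphenylphosphine (neutral), 2×aqua (neutral), 1×2,2'-bipyridine (neutral), 1×fluoro (-1 each); total -1. So Cr + (-1) = 2+, giving Cr = +3.
Ligands are named alphabetically: aqua before bipyridine before fluoro before triphenylphosphine.

diaqua(2,2'-bipyridine)fluoro(triphenylphosphine)chromium(III) chloride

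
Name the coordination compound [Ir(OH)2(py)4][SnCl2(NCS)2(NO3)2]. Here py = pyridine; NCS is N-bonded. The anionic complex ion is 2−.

dihydroxotetrakis(pyridine)iridium(IV) dichlorodiisothiocyanatodinitratostannate(IV)

Both ions are complex: the cation is named first with the plain metal name, the anion second with the -ate form; each ion's ligands are alphabetised independently.
The complex anion is given as 2−; its ligand charges sum to -6, so Sn = +4.
A 1:1 salt means the cation carries the equal and opposite charge, 2+.
Cation: ligand charges sum to -2; for the ion to be 2+, Ir = +4.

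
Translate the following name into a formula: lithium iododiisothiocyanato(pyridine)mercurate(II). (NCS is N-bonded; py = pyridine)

Ligands: 2 isothiocyanato (NCS, -1), 1 pyridine (py, neutral), 1 iodo (I, -1). Ligand charge sum = -3.
With Hg in oxidation state +2, the complex ion is [Hg...]^1−.
Charge balance with lithium (+1) requires 1 complex ion per 1 lithium.

Li[HgI(NCS)2(py)]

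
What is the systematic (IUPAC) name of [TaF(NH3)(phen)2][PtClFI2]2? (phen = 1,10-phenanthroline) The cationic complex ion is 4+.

amminefluorobis(1,10-phenanthroline)tantalum(V) chlorofluorodiiodoplatinate(II)

Both ions are complex: the cation is named first with the plain metal name, the anion second with the -ate form; each ion's ligands are alphabetised independently.
The complex cation is given as 4+; its ligand charges sum to -1, so Ta = +5.
With 2 anions per cation, each anion must be 4/2 = 2−.
Anion: ligand charges sum to -4; for the ion to be 2−, Pt = +2.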